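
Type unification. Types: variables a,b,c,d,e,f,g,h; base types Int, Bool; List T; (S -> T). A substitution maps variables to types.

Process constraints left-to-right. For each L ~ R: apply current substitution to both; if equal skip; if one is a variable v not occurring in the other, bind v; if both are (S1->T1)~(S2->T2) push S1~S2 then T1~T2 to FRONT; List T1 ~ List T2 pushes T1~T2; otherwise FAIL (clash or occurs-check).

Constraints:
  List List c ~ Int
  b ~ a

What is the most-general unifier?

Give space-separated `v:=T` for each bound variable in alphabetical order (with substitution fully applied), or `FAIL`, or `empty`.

Answer: FAIL

Derivation:
step 1: unify List List c ~ Int  [subst: {-} | 1 pending]
  clash: List List c vs Int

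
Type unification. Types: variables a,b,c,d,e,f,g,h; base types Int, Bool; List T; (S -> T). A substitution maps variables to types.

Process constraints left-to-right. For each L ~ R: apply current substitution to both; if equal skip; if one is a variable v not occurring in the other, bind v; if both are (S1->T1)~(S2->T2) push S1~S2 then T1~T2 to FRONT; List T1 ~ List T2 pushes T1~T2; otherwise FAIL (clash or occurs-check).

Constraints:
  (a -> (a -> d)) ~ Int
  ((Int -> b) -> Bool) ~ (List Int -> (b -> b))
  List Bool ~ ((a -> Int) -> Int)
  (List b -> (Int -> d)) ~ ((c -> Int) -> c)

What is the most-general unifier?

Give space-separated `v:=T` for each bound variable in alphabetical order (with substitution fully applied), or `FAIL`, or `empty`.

step 1: unify (a -> (a -> d)) ~ Int  [subst: {-} | 3 pending]
  clash: (a -> (a -> d)) vs Int

Answer: FAIL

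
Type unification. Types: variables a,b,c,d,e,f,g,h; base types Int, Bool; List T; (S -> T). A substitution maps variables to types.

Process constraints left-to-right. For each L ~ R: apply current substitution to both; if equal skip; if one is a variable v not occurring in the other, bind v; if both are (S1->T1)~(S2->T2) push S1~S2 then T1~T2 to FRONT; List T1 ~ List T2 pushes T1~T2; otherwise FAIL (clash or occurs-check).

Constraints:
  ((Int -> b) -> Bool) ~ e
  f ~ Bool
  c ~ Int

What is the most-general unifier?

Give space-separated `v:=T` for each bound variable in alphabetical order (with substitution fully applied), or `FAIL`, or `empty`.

Answer: c:=Int e:=((Int -> b) -> Bool) f:=Bool

Derivation:
step 1: unify ((Int -> b) -> Bool) ~ e  [subst: {-} | 2 pending]
  bind e := ((Int -> b) -> Bool)
step 2: unify f ~ Bool  [subst: {e:=((Int -> b) -> Bool)} | 1 pending]
  bind f := Bool
step 3: unify c ~ Int  [subst: {e:=((Int -> b) -> Bool), f:=Bool} | 0 pending]
  bind c := Int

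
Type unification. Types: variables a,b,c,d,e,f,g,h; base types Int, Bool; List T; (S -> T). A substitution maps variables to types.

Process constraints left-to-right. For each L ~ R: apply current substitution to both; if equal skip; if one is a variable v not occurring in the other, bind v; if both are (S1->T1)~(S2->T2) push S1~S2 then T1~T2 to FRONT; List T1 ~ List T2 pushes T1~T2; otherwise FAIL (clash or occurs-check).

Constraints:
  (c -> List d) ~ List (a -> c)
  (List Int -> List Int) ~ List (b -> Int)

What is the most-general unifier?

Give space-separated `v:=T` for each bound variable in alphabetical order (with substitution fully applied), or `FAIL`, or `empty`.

Answer: FAIL

Derivation:
step 1: unify (c -> List d) ~ List (a -> c)  [subst: {-} | 1 pending]
  clash: (c -> List d) vs List (a -> c)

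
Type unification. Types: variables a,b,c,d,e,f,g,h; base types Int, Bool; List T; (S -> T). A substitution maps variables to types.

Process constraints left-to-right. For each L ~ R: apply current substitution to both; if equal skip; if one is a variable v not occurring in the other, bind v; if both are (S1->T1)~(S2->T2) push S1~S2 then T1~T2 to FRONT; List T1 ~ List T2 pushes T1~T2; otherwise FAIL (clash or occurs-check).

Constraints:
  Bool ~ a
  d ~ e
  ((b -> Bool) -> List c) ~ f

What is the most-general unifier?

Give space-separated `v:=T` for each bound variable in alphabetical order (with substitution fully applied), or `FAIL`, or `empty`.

Answer: a:=Bool d:=e f:=((b -> Bool) -> List c)

Derivation:
step 1: unify Bool ~ a  [subst: {-} | 2 pending]
  bind a := Bool
step 2: unify d ~ e  [subst: {a:=Bool} | 1 pending]
  bind d := e
step 3: unify ((b -> Bool) -> List c) ~ f  [subst: {a:=Bool, d:=e} | 0 pending]
  bind f := ((b -> Bool) -> List c)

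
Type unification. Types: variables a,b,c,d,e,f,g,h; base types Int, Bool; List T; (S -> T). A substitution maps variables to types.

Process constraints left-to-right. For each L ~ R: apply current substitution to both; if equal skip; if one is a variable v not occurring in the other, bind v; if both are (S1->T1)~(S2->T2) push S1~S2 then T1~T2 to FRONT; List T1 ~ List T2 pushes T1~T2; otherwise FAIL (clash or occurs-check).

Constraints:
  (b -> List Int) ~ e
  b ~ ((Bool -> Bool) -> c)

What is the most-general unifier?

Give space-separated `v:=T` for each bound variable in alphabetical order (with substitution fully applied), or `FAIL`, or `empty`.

Answer: b:=((Bool -> Bool) -> c) e:=(((Bool -> Bool) -> c) -> List Int)

Derivation:
step 1: unify (b -> List Int) ~ e  [subst: {-} | 1 pending]
  bind e := (b -> List Int)
step 2: unify b ~ ((Bool -> Bool) -> c)  [subst: {e:=(b -> List Int)} | 0 pending]
  bind b := ((Bool -> Bool) -> c)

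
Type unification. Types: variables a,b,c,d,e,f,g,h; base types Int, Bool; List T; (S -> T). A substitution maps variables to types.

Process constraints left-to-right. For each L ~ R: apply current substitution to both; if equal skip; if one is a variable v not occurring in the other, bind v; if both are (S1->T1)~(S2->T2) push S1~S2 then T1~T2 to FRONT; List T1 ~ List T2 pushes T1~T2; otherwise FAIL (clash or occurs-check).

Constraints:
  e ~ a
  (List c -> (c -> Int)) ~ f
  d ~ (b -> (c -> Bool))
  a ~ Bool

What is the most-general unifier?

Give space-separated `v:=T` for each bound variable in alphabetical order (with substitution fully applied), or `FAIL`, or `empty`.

Answer: a:=Bool d:=(b -> (c -> Bool)) e:=Bool f:=(List c -> (c -> Int))

Derivation:
step 1: unify e ~ a  [subst: {-} | 3 pending]
  bind e := a
step 2: unify (List c -> (c -> Int)) ~ f  [subst: {e:=a} | 2 pending]
  bind f := (List c -> (c -> Int))
step 3: unify d ~ (b -> (c -> Bool))  [subst: {e:=a, f:=(List c -> (c -> Int))} | 1 pending]
  bind d := (b -> (c -> Bool))
step 4: unify a ~ Bool  [subst: {e:=a, f:=(List c -> (c -> Int)), d:=(b -> (c -> Bool))} | 0 pending]
  bind a := Bool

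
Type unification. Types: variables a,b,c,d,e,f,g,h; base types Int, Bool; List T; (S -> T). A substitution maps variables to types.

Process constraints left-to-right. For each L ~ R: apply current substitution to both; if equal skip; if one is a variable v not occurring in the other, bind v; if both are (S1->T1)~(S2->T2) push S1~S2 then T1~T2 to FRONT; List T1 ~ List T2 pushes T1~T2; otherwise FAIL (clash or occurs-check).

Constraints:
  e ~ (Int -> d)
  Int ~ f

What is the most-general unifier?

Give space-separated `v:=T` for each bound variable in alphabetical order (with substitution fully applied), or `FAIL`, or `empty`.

step 1: unify e ~ (Int -> d)  [subst: {-} | 1 pending]
  bind e := (Int -> d)
step 2: unify Int ~ f  [subst: {e:=(Int -> d)} | 0 pending]
  bind f := Int

Answer: e:=(Int -> d) f:=Int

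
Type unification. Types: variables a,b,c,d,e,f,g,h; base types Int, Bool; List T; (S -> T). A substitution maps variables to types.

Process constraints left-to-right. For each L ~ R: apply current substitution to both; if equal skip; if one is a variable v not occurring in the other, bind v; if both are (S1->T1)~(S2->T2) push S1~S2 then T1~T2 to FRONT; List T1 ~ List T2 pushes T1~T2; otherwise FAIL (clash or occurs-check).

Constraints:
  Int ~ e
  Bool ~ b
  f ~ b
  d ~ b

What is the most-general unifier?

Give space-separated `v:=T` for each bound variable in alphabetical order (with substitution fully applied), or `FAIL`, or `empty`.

step 1: unify Int ~ e  [subst: {-} | 3 pending]
  bind e := Int
step 2: unify Bool ~ b  [subst: {e:=Int} | 2 pending]
  bind b := Bool
step 3: unify f ~ Bool  [subst: {e:=Int, b:=Bool} | 1 pending]
  bind f := Bool
step 4: unify d ~ Bool  [subst: {e:=Int, b:=Bool, f:=Bool} | 0 pending]
  bind d := Bool

Answer: b:=Bool d:=Bool e:=Int f:=Bool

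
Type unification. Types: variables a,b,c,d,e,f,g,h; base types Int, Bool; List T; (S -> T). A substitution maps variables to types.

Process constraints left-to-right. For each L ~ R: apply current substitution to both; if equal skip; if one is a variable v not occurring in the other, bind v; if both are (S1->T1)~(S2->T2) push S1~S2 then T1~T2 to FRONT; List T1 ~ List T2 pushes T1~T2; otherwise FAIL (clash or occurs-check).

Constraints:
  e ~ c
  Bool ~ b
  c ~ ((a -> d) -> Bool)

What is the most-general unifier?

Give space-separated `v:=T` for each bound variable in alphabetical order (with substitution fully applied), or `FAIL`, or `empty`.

Answer: b:=Bool c:=((a -> d) -> Bool) e:=((a -> d) -> Bool)

Derivation:
step 1: unify e ~ c  [subst: {-} | 2 pending]
  bind e := c
step 2: unify Bool ~ b  [subst: {e:=c} | 1 pending]
  bind b := Bool
step 3: unify c ~ ((a -> d) -> Bool)  [subst: {e:=c, b:=Bool} | 0 pending]
  bind c := ((a -> d) -> Bool)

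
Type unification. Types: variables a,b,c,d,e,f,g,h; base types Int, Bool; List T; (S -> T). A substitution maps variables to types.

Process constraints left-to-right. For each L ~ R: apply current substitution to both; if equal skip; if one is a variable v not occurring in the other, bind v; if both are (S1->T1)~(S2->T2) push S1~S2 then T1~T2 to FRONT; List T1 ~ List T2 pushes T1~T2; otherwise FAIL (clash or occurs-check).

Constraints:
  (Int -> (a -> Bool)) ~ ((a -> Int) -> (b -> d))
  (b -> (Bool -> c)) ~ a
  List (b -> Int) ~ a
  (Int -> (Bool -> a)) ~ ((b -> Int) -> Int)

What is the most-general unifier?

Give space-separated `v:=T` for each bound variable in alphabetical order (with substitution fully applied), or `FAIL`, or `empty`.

Answer: FAIL

Derivation:
step 1: unify (Int -> (a -> Bool)) ~ ((a -> Int) -> (b -> d))  [subst: {-} | 3 pending]
  -> decompose arrow: push Int~(a -> Int), (a -> Bool)~(b -> d)
step 2: unify Int ~ (a -> Int)  [subst: {-} | 4 pending]
  clash: Int vs (a -> Int)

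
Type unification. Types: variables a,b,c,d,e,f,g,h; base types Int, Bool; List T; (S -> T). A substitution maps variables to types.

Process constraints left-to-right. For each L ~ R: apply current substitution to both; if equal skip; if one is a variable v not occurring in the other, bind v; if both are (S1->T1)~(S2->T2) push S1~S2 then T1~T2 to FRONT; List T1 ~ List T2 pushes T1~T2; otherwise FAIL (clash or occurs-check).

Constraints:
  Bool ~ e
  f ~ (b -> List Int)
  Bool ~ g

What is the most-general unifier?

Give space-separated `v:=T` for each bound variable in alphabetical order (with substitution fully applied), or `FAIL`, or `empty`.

step 1: unify Bool ~ e  [subst: {-} | 2 pending]
  bind e := Bool
step 2: unify f ~ (b -> List Int)  [subst: {e:=Bool} | 1 pending]
  bind f := (b -> List Int)
step 3: unify Bool ~ g  [subst: {e:=Bool, f:=(b -> List Int)} | 0 pending]
  bind g := Bool

Answer: e:=Bool f:=(b -> List Int) g:=Bool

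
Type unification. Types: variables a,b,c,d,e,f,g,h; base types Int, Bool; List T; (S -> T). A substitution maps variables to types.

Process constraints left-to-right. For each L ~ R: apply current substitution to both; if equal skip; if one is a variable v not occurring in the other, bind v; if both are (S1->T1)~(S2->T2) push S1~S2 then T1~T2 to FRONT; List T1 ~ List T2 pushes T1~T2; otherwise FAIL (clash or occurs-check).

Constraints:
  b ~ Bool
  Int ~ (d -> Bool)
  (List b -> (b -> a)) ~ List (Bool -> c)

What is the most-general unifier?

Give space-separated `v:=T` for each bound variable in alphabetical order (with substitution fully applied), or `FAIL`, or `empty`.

Answer: FAIL

Derivation:
step 1: unify b ~ Bool  [subst: {-} | 2 pending]
  bind b := Bool
step 2: unify Int ~ (d -> Bool)  [subst: {b:=Bool} | 1 pending]
  clash: Int vs (d -> Bool)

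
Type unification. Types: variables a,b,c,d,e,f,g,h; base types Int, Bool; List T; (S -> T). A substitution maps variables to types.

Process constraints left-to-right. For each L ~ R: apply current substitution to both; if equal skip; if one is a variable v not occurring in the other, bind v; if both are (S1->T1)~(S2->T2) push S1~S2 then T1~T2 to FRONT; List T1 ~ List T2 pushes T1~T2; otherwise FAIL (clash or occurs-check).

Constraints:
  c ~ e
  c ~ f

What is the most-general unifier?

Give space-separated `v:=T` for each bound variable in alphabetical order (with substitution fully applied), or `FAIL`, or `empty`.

Answer: c:=f e:=f

Derivation:
step 1: unify c ~ e  [subst: {-} | 1 pending]
  bind c := e
step 2: unify e ~ f  [subst: {c:=e} | 0 pending]
  bind e := f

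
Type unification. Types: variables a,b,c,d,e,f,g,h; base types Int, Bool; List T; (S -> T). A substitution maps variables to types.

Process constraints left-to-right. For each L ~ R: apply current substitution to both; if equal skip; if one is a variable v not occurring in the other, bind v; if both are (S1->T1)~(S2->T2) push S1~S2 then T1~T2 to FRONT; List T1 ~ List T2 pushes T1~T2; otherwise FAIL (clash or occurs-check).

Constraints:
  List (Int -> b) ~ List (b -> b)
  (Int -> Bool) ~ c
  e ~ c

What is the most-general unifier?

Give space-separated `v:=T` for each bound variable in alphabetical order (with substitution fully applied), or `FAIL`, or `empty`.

Answer: b:=Int c:=(Int -> Bool) e:=(Int -> Bool)

Derivation:
step 1: unify List (Int -> b) ~ List (b -> b)  [subst: {-} | 2 pending]
  -> decompose List: push (Int -> b)~(b -> b)
step 2: unify (Int -> b) ~ (b -> b)  [subst: {-} | 2 pending]
  -> decompose arrow: push Int~b, b~b
step 3: unify Int ~ b  [subst: {-} | 3 pending]
  bind b := Int
step 4: unify Int ~ Int  [subst: {b:=Int} | 2 pending]
  -> identical, skip
step 5: unify (Int -> Bool) ~ c  [subst: {b:=Int} | 1 pending]
  bind c := (Int -> Bool)
step 6: unify e ~ (Int -> Bool)  [subst: {b:=Int, c:=(Int -> Bool)} | 0 pending]
  bind e := (Int -> Bool)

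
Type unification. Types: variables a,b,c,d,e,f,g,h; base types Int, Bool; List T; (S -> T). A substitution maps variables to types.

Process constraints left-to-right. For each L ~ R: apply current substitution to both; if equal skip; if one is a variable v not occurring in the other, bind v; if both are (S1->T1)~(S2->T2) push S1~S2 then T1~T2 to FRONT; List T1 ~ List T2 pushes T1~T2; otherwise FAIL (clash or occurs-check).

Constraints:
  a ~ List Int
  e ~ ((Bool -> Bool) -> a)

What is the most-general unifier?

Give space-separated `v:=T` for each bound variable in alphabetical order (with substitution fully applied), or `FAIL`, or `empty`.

Answer: a:=List Int e:=((Bool -> Bool) -> List Int)

Derivation:
step 1: unify a ~ List Int  [subst: {-} | 1 pending]
  bind a := List Int
step 2: unify e ~ ((Bool -> Bool) -> List Int)  [subst: {a:=List Int} | 0 pending]
  bind e := ((Bool -> Bool) -> List Int)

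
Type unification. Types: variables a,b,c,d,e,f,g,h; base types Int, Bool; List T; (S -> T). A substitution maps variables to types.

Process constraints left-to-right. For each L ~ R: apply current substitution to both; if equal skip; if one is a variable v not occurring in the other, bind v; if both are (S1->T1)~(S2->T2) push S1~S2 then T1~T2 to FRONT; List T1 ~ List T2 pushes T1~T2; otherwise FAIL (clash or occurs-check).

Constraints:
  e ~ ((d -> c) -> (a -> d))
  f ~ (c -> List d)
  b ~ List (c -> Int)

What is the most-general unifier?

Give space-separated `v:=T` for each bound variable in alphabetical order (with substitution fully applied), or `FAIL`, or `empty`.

Answer: b:=List (c -> Int) e:=((d -> c) -> (a -> d)) f:=(c -> List d)

Derivation:
step 1: unify e ~ ((d -> c) -> (a -> d))  [subst: {-} | 2 pending]
  bind e := ((d -> c) -> (a -> d))
step 2: unify f ~ (c -> List d)  [subst: {e:=((d -> c) -> (a -> d))} | 1 pending]
  bind f := (c -> List d)
step 3: unify b ~ List (c -> Int)  [subst: {e:=((d -> c) -> (a -> d)), f:=(c -> List d)} | 0 pending]
  bind b := List (c -> Int)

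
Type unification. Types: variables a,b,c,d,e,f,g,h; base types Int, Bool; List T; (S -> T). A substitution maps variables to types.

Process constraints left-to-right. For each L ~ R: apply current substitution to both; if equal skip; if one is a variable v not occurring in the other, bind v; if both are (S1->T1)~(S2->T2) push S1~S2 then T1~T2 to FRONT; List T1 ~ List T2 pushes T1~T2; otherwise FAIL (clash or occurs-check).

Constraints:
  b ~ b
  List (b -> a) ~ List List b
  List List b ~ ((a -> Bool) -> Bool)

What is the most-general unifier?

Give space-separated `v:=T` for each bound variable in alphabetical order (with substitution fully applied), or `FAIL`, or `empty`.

Answer: FAIL

Derivation:
step 1: unify b ~ b  [subst: {-} | 2 pending]
  -> identical, skip
step 2: unify List (b -> a) ~ List List b  [subst: {-} | 1 pending]
  -> decompose List: push (b -> a)~List b
step 3: unify (b -> a) ~ List b  [subst: {-} | 1 pending]
  clash: (b -> a) vs List b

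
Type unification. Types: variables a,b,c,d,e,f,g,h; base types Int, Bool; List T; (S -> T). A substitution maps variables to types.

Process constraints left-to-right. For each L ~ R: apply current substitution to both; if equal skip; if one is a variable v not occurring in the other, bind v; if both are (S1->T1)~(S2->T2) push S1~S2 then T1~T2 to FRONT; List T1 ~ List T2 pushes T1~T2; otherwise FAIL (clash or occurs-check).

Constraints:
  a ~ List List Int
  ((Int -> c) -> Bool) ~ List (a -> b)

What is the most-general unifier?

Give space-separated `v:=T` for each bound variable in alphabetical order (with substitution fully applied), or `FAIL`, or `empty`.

Answer: FAIL

Derivation:
step 1: unify a ~ List List Int  [subst: {-} | 1 pending]
  bind a := List List Int
step 2: unify ((Int -> c) -> Bool) ~ List (List List Int -> b)  [subst: {a:=List List Int} | 0 pending]
  clash: ((Int -> c) -> Bool) vs List (List List Int -> b)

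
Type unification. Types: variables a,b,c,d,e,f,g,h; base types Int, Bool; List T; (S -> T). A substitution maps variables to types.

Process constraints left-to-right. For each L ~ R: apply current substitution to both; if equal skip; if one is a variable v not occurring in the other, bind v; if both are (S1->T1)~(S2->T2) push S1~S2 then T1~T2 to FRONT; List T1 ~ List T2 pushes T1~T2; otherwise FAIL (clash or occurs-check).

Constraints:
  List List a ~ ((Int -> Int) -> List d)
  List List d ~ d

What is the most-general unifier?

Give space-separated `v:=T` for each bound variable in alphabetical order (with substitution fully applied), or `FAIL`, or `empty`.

step 1: unify List List a ~ ((Int -> Int) -> List d)  [subst: {-} | 1 pending]
  clash: List List a vs ((Int -> Int) -> List d)

Answer: FAIL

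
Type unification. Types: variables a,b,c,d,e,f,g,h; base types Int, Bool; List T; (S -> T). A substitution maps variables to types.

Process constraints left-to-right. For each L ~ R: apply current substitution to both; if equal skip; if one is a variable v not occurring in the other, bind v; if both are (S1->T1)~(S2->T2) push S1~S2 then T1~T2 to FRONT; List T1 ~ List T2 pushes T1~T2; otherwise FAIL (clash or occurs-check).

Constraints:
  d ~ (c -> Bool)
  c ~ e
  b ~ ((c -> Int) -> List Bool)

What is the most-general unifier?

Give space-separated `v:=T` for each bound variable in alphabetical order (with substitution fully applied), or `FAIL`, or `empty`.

Answer: b:=((e -> Int) -> List Bool) c:=e d:=(e -> Bool)

Derivation:
step 1: unify d ~ (c -> Bool)  [subst: {-} | 2 pending]
  bind d := (c -> Bool)
step 2: unify c ~ e  [subst: {d:=(c -> Bool)} | 1 pending]
  bind c := e
step 3: unify b ~ ((e -> Int) -> List Bool)  [subst: {d:=(c -> Bool), c:=e} | 0 pending]
  bind b := ((e -> Int) -> List Bool)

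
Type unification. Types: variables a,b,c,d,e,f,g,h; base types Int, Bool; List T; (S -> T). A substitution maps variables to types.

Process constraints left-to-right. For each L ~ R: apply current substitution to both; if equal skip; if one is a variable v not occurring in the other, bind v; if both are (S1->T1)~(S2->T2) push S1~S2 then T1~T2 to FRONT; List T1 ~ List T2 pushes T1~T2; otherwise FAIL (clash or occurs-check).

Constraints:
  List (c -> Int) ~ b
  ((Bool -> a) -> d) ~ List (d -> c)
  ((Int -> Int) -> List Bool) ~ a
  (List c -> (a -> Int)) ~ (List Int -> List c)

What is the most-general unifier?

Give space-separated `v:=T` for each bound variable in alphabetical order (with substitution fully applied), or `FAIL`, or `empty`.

step 1: unify List (c -> Int) ~ b  [subst: {-} | 3 pending]
  bind b := List (c -> Int)
step 2: unify ((Bool -> a) -> d) ~ List (d -> c)  [subst: {b:=List (c -> Int)} | 2 pending]
  clash: ((Bool -> a) -> d) vs List (d -> c)

Answer: FAIL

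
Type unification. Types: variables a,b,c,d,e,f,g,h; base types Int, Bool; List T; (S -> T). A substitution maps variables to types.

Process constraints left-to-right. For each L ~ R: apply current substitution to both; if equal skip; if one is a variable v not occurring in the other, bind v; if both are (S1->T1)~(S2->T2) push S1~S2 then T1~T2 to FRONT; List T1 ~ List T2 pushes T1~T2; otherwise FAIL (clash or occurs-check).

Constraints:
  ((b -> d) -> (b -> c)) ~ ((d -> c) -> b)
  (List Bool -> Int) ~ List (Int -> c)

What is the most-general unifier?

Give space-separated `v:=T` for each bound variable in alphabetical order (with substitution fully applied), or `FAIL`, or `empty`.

step 1: unify ((b -> d) -> (b -> c)) ~ ((d -> c) -> b)  [subst: {-} | 1 pending]
  -> decompose arrow: push (b -> d)~(d -> c), (b -> c)~b
step 2: unify (b -> d) ~ (d -> c)  [subst: {-} | 2 pending]
  -> decompose arrow: push b~d, d~c
step 3: unify b ~ d  [subst: {-} | 3 pending]
  bind b := d
step 4: unify d ~ c  [subst: {b:=d} | 2 pending]
  bind d := c
step 5: unify (c -> c) ~ c  [subst: {b:=d, d:=c} | 1 pending]
  occurs-check fail

Answer: FAIL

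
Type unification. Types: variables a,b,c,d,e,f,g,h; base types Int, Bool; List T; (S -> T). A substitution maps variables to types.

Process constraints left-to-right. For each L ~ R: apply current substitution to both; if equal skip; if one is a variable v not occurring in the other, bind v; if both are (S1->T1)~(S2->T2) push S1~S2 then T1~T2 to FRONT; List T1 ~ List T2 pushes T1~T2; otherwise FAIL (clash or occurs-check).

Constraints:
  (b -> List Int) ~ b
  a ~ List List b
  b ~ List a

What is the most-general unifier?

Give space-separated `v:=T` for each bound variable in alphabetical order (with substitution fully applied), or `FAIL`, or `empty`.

step 1: unify (b -> List Int) ~ b  [subst: {-} | 2 pending]
  occurs-check fail

Answer: FAIL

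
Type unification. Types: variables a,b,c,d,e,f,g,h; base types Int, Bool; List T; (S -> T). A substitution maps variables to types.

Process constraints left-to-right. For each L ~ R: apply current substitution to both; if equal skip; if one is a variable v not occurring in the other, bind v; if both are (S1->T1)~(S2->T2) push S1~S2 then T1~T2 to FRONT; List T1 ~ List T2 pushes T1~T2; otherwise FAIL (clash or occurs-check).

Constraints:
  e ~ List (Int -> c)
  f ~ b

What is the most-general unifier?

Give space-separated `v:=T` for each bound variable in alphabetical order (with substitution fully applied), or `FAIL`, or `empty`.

step 1: unify e ~ List (Int -> c)  [subst: {-} | 1 pending]
  bind e := List (Int -> c)
step 2: unify f ~ b  [subst: {e:=List (Int -> c)} | 0 pending]
  bind f := b

Answer: e:=List (Int -> c) f:=b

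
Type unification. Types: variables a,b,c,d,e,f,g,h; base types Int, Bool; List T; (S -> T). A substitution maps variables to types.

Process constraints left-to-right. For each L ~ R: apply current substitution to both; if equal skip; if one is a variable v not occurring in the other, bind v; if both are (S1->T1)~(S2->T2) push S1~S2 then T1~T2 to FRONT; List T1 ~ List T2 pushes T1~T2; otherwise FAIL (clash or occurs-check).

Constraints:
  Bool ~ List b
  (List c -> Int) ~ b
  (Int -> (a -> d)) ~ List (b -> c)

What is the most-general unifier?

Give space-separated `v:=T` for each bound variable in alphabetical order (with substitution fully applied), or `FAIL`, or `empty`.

step 1: unify Bool ~ List b  [subst: {-} | 2 pending]
  clash: Bool vs List b

Answer: FAIL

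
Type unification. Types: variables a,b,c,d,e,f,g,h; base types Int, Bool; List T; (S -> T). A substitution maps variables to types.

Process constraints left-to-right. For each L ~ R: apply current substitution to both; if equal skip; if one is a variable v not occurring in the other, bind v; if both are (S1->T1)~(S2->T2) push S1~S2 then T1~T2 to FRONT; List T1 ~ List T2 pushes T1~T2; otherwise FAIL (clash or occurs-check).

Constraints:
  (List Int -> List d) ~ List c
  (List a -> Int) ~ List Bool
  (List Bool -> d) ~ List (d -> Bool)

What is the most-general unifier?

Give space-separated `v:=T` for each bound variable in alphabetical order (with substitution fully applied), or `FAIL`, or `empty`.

step 1: unify (List Int -> List d) ~ List c  [subst: {-} | 2 pending]
  clash: (List Int -> List d) vs List c

Answer: FAIL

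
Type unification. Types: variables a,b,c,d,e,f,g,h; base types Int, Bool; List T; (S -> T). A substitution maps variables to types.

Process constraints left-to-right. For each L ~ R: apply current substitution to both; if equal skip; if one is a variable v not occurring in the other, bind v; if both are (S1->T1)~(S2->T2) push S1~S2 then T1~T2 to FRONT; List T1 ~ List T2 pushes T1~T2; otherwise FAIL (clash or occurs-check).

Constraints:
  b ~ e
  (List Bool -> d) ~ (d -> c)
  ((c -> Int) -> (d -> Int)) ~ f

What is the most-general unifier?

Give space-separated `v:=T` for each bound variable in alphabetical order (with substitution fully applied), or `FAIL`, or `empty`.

Answer: b:=e c:=List Bool d:=List Bool f:=((List Bool -> Int) -> (List Bool -> Int))

Derivation:
step 1: unify b ~ e  [subst: {-} | 2 pending]
  bind b := e
step 2: unify (List Bool -> d) ~ (d -> c)  [subst: {b:=e} | 1 pending]
  -> decompose arrow: push List Bool~d, d~c
step 3: unify List Bool ~ d  [subst: {b:=e} | 2 pending]
  bind d := List Bool
step 4: unify List Bool ~ c  [subst: {b:=e, d:=List Bool} | 1 pending]
  bind c := List Bool
step 5: unify ((List Bool -> Int) -> (List Bool -> Int)) ~ f  [subst: {b:=e, d:=List Bool, c:=List Bool} | 0 pending]
  bind f := ((List Bool -> Int) -> (List Bool -> Int))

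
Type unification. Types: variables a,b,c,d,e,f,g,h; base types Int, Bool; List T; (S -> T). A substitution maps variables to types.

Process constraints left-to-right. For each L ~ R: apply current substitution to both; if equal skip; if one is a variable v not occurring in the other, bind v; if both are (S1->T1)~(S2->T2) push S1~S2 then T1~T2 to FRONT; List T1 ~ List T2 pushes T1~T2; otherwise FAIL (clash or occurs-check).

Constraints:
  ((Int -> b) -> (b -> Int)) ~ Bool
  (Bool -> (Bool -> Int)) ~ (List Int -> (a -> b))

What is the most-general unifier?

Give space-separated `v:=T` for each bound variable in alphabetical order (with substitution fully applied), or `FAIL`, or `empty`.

step 1: unify ((Int -> b) -> (b -> Int)) ~ Bool  [subst: {-} | 1 pending]
  clash: ((Int -> b) -> (b -> Int)) vs Bool

Answer: FAIL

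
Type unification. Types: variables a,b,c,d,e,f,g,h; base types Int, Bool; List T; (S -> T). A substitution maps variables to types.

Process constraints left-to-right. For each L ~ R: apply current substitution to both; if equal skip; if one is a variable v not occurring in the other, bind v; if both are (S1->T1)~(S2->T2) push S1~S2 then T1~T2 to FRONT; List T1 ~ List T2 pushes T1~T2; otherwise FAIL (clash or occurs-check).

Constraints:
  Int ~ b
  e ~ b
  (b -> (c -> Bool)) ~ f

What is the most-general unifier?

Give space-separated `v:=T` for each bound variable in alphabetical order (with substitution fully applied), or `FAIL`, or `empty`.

step 1: unify Int ~ b  [subst: {-} | 2 pending]
  bind b := Int
step 2: unify e ~ Int  [subst: {b:=Int} | 1 pending]
  bind e := Int
step 3: unify (Int -> (c -> Bool)) ~ f  [subst: {b:=Int, e:=Int} | 0 pending]
  bind f := (Int -> (c -> Bool))

Answer: b:=Int e:=Int f:=(Int -> (c -> Bool))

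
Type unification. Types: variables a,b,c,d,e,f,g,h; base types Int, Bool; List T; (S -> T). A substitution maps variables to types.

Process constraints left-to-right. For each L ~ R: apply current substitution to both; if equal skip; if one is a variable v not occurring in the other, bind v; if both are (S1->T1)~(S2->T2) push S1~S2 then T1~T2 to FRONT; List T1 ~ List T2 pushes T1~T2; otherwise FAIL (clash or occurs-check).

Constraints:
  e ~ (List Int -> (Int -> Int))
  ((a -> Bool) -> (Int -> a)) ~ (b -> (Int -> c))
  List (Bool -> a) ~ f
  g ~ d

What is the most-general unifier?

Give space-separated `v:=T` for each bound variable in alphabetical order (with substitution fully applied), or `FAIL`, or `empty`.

step 1: unify e ~ (List Int -> (Int -> Int))  [subst: {-} | 3 pending]
  bind e := (List Int -> (Int -> Int))
step 2: unify ((a -> Bool) -> (Int -> a)) ~ (b -> (Int -> c))  [subst: {e:=(List Int -> (Int -> Int))} | 2 pending]
  -> decompose arrow: push (a -> Bool)~b, (Int -> a)~(Int -> c)
step 3: unify (a -> Bool) ~ b  [subst: {e:=(List Int -> (Int -> Int))} | 3 pending]
  bind b := (a -> Bool)
step 4: unify (Int -> a) ~ (Int -> c)  [subst: {e:=(List Int -> (Int -> Int)), b:=(a -> Bool)} | 2 pending]
  -> decompose arrow: push Int~Int, a~c
step 5: unify Int ~ Int  [subst: {e:=(List Int -> (Int -> Int)), b:=(a -> Bool)} | 3 pending]
  -> identical, skip
step 6: unify a ~ c  [subst: {e:=(List Int -> (Int -> Int)), b:=(a -> Bool)} | 2 pending]
  bind a := c
step 7: unify List (Bool -> c) ~ f  [subst: {e:=(List Int -> (Int -> Int)), b:=(a -> Bool), a:=c} | 1 pending]
  bind f := List (Bool -> c)
step 8: unify g ~ d  [subst: {e:=(List Int -> (Int -> Int)), b:=(a -> Bool), a:=c, f:=List (Bool -> c)} | 0 pending]
  bind g := d

Answer: a:=c b:=(c -> Bool) e:=(List Int -> (Int -> Int)) f:=List (Bool -> c) g:=d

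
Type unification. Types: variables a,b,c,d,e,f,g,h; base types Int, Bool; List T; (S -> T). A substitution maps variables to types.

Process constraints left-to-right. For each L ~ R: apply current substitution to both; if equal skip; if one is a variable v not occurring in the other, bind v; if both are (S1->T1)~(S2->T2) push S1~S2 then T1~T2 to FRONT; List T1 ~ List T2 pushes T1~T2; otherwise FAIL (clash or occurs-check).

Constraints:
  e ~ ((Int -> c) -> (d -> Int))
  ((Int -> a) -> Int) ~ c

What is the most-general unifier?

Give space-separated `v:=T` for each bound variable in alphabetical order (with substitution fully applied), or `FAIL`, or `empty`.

step 1: unify e ~ ((Int -> c) -> (d -> Int))  [subst: {-} | 1 pending]
  bind e := ((Int -> c) -> (d -> Int))
step 2: unify ((Int -> a) -> Int) ~ c  [subst: {e:=((Int -> c) -> (d -> Int))} | 0 pending]
  bind c := ((Int -> a) -> Int)

Answer: c:=((Int -> a) -> Int) e:=((Int -> ((Int -> a) -> Int)) -> (d -> Int))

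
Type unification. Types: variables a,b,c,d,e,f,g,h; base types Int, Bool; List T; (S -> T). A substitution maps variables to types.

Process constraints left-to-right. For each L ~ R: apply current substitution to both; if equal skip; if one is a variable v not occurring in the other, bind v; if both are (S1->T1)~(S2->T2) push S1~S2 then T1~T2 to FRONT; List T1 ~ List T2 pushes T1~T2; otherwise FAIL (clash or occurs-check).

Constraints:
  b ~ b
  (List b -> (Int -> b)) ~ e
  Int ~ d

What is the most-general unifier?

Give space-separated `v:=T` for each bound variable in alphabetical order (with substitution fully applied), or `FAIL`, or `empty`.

Answer: d:=Int e:=(List b -> (Int -> b))

Derivation:
step 1: unify b ~ b  [subst: {-} | 2 pending]
  -> identical, skip
step 2: unify (List b -> (Int -> b)) ~ e  [subst: {-} | 1 pending]
  bind e := (List b -> (Int -> b))
step 3: unify Int ~ d  [subst: {e:=(List b -> (Int -> b))} | 0 pending]
  bind d := Int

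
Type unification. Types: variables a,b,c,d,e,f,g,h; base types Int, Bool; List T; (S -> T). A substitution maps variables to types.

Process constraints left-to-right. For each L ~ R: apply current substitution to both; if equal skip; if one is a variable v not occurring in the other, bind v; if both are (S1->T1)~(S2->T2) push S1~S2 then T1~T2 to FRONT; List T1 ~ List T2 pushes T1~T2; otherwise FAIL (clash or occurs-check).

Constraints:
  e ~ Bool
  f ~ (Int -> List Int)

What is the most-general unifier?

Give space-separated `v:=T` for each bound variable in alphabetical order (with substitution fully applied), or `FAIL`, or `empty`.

Answer: e:=Bool f:=(Int -> List Int)

Derivation:
step 1: unify e ~ Bool  [subst: {-} | 1 pending]
  bind e := Bool
step 2: unify f ~ (Int -> List Int)  [subst: {e:=Bool} | 0 pending]
  bind f := (Int -> List Int)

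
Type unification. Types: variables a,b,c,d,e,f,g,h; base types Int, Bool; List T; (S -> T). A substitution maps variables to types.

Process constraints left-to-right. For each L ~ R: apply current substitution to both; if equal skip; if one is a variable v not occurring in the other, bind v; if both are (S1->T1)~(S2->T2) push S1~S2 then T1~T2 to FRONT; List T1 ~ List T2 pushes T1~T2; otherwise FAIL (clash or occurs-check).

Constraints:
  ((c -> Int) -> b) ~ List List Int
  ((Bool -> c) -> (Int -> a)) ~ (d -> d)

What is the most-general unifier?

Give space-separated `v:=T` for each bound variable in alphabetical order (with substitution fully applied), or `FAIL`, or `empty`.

Answer: FAIL

Derivation:
step 1: unify ((c -> Int) -> b) ~ List List Int  [subst: {-} | 1 pending]
  clash: ((c -> Int) -> b) vs List List Int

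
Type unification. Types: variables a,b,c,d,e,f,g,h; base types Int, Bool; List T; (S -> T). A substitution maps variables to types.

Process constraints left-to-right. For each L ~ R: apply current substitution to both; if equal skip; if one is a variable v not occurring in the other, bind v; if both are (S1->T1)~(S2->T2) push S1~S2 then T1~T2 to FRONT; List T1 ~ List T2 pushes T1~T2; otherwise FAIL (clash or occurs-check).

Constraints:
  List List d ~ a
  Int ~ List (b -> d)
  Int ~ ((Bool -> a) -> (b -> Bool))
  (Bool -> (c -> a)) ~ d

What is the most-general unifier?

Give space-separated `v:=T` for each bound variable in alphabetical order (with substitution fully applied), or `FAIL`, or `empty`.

Answer: FAIL

Derivation:
step 1: unify List List d ~ a  [subst: {-} | 3 pending]
  bind a := List List d
step 2: unify Int ~ List (b -> d)  [subst: {a:=List List d} | 2 pending]
  clash: Int vs List (b -> d)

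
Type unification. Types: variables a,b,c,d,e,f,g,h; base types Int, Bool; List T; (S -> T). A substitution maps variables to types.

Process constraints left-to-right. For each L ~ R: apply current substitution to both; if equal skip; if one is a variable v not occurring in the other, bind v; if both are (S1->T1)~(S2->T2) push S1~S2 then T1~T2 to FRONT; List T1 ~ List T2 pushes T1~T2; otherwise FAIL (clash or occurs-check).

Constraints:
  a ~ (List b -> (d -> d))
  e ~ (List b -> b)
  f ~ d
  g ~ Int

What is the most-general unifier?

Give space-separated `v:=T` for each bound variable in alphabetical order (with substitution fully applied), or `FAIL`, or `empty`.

step 1: unify a ~ (List b -> (d -> d))  [subst: {-} | 3 pending]
  bind a := (List b -> (d -> d))
step 2: unify e ~ (List b -> b)  [subst: {a:=(List b -> (d -> d))} | 2 pending]
  bind e := (List b -> b)
step 3: unify f ~ d  [subst: {a:=(List b -> (d -> d)), e:=(List b -> b)} | 1 pending]
  bind f := d
step 4: unify g ~ Int  [subst: {a:=(List b -> (d -> d)), e:=(List b -> b), f:=d} | 0 pending]
  bind g := Int

Answer: a:=(List b -> (d -> d)) e:=(List b -> b) f:=d g:=Int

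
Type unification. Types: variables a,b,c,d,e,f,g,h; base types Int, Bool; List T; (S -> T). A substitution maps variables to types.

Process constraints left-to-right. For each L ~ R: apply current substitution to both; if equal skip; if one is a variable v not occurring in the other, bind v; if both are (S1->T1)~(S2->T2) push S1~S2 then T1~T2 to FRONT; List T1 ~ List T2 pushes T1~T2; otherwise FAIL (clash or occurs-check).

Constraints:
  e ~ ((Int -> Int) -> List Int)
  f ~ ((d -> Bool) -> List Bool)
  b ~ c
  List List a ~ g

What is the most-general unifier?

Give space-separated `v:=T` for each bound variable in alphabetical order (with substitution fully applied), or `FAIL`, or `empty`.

step 1: unify e ~ ((Int -> Int) -> List Int)  [subst: {-} | 3 pending]
  bind e := ((Int -> Int) -> List Int)
step 2: unify f ~ ((d -> Bool) -> List Bool)  [subst: {e:=((Int -> Int) -> List Int)} | 2 pending]
  bind f := ((d -> Bool) -> List Bool)
step 3: unify b ~ c  [subst: {e:=((Int -> Int) -> List Int), f:=((d -> Bool) -> List Bool)} | 1 pending]
  bind b := c
step 4: unify List List a ~ g  [subst: {e:=((Int -> Int) -> List Int), f:=((d -> Bool) -> List Bool), b:=c} | 0 pending]
  bind g := List List a

Answer: b:=c e:=((Int -> Int) -> List Int) f:=((d -> Bool) -> List Bool) g:=List List a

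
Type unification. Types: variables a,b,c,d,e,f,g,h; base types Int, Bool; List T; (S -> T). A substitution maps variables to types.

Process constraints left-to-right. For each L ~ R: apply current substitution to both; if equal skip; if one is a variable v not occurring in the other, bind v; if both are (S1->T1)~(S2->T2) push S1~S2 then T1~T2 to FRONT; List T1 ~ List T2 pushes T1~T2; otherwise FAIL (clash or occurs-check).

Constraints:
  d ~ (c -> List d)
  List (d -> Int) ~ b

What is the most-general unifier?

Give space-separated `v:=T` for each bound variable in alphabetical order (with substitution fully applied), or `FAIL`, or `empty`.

Answer: FAIL

Derivation:
step 1: unify d ~ (c -> List d)  [subst: {-} | 1 pending]
  occurs-check fail: d in (c -> List d)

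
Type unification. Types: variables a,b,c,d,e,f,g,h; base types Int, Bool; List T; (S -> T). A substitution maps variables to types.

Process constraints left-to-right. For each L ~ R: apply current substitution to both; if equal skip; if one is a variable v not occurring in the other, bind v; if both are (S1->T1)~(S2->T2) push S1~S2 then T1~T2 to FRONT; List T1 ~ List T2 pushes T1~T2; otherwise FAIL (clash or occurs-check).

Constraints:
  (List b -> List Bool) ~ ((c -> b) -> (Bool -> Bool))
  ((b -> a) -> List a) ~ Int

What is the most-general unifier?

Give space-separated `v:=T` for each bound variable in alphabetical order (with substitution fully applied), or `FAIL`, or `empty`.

step 1: unify (List b -> List Bool) ~ ((c -> b) -> (Bool -> Bool))  [subst: {-} | 1 pending]
  -> decompose arrow: push List b~(c -> b), List Bool~(Bool -> Bool)
step 2: unify List b ~ (c -> b)  [subst: {-} | 2 pending]
  clash: List b vs (c -> b)

Answer: FAIL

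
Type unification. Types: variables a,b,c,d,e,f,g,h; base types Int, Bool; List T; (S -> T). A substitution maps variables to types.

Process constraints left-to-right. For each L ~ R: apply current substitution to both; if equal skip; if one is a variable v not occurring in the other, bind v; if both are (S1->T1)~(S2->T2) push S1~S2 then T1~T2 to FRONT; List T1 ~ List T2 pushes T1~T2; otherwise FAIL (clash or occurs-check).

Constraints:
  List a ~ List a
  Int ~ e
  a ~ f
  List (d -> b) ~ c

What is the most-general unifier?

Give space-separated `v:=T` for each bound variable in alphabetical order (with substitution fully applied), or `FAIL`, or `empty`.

Answer: a:=f c:=List (d -> b) e:=Int

Derivation:
step 1: unify List a ~ List a  [subst: {-} | 3 pending]
  -> identical, skip
step 2: unify Int ~ e  [subst: {-} | 2 pending]
  bind e := Int
step 3: unify a ~ f  [subst: {e:=Int} | 1 pending]
  bind a := f
step 4: unify List (d -> b) ~ c  [subst: {e:=Int, a:=f} | 0 pending]
  bind c := List (d -> b)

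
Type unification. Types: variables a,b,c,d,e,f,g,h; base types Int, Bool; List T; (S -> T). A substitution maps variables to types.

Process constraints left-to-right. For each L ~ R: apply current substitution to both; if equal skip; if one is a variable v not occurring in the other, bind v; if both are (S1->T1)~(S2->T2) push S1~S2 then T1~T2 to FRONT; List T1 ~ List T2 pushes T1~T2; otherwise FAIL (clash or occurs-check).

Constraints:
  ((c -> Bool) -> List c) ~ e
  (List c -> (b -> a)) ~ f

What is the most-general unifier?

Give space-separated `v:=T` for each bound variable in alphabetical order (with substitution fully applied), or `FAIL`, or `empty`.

Answer: e:=((c -> Bool) -> List c) f:=(List c -> (b -> a))

Derivation:
step 1: unify ((c -> Bool) -> List c) ~ e  [subst: {-} | 1 pending]
  bind e := ((c -> Bool) -> List c)
step 2: unify (List c -> (b -> a)) ~ f  [subst: {e:=((c -> Bool) -> List c)} | 0 pending]
  bind f := (List c -> (b -> a))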